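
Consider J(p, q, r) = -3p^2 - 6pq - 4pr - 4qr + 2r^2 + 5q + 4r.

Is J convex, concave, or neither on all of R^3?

neither

J is quadratic, so its Hessian is the constant matrix H = [[-6, -6, -4], [-6, 0, -4], [-4, -4, 4]].
Leading principal minors: -6, -36, -240.
Neither pattern holds ⇒ H is indefinite ⇒ neither convex nor concave.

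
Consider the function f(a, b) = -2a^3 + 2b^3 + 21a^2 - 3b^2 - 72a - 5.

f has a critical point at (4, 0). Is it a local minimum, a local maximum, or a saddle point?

local maximum

The mixed partial ∂²f/∂a∂b is 0, so the Hessian at any point is diag(f_aa, f_bb) = diag(6(-2a + 7), 6(2b - 1)).
At (4, 0): H = diag(-6, -6).
Both eigenvalues are negative, so H is negative definite: a local maximum.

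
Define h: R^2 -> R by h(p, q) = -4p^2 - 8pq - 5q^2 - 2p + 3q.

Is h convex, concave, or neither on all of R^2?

h is quadratic, so its Hessian is the constant matrix H = [[-8, -8], [-8, -10]].
det(H) = 16, tr(H) = -18.
det(H) > 0 and tr(H) < 0, so H is negative definite everywhere: concave.

concave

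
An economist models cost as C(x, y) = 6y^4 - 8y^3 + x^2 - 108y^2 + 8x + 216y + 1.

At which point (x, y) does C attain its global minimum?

(-4, -3)

C(x,y) separates as P(x) + Q(y) + 1, so its minimum is min P + min Q + 1.
P'(x) = 2x + 8 vanishes at x ∈ {-4}; Q'(y) = 24(y - 3)(y - 1)(y + 3) vanishes at y ∈ {-3, 1, 3}.
Local minima of P (where P''>0): P(-4)=-16. Local minima of Q: Q(-3)=-918, Q(3)=-54.
So the global minimum of C is P(-4) + Q(-3) + 1 = -16 − 918 + 1 = -933, attained at (-4, -3).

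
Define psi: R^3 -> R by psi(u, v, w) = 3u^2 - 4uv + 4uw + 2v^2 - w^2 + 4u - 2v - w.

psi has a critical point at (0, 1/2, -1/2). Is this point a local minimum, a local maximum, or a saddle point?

The Hessian is constant: H = [[6, -4, 4], [-4, 4, 0], [4, 0, -2]].
Leading principal minors: Δ₁ = 6, Δ₂ = 8, Δ₃ = -80.
The minors fit neither the all-positive nor the alternating-sign pattern, so H is indefinite: a saddle point.

saddle point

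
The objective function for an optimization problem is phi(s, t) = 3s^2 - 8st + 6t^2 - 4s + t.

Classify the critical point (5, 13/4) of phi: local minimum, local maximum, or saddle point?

local minimum

The Hessian of phi is constant: H = [[6, -8], [-8, 12]].
det(H) = 6·12 − (-8)² = 8.
det(H) > 0 and tr(H) = 18 > 0, so H is positive definite and the point is a local minimum.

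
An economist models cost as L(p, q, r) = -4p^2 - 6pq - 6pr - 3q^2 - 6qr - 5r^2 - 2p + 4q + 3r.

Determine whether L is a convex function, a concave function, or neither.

L is quadratic, so its Hessian is the constant matrix H = [[-8, -6, -6], [-6, -6, -6], [-6, -6, -10]].
Leading principal minors: -8, 12, -48.
Signs alternate −, +, − ⇒ H ≺ 0 ⇒ concave.

concave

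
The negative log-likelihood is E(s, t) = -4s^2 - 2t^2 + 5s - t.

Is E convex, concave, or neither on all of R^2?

E is quadratic, so its Hessian is the constant matrix H = [[-8, 0], [0, -4]].
det(H) = 32, tr(H) = -12.
det(H) > 0 and tr(H) < 0, so H is negative definite everywhere: concave.

concave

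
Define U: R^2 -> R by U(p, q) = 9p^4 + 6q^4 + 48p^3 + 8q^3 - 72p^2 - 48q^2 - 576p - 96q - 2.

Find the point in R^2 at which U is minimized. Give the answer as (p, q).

U(p,q) separates as A(p) + B(q) − 2, so its minimum is min A + min B − 2.
A'(p) = 36(p - 2)(p + 2)(p + 4) vanishes at p ∈ {-4, -2, 2}; B'(q) = 24(q - 2)(q + 1)(q + 2) vanishes at q ∈ {-2, -1, 2}.
Local minima of A (where A''>0): A(-4)=384, A(2)=-912. Local minima of B: B(-2)=32, B(2)=-224.
So the global minimum of U is A(2) + B(2) − 2 = -912 − 224 − 2 = -1138, attained at (2, 2).

(2, 2)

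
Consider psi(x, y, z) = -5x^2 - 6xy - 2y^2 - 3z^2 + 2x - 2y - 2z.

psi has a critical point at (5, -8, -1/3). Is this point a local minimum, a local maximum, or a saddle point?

local maximum

The Hessian is constant: H = [[-10, -6, 0], [-6, -4, 0], [0, 0, -6]].
Leading principal minors: Δ₁ = -10, Δ₂ = 4, Δ₃ = -24.
The minors alternate sign starting negative (−, +, −), so H is negative definite: a local maximum.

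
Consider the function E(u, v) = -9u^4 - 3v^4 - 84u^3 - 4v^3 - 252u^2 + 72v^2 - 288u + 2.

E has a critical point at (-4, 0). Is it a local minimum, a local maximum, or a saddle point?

The mixed partial ∂²E/∂u∂v is 0, so the Hessian at any point is diag(E_uu, E_vv) = diag(-36(3u^2 + 14u + 14), 12(-3v^2 - 2v + 12)).
At (-4, 0): H = diag(-216, 144).
The eigenvalues have opposite signs, so H is indefinite: a saddle point.

saddle point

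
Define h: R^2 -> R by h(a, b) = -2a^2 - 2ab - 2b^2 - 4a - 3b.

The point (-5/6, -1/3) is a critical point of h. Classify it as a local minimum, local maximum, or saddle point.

The Hessian of h is constant: H = [[-4, -2], [-2, -4]].
det(H) = (-4)·(-4) − (-2)² = 12.
det(H) > 0 and tr(H) = -8 < 0, so H is negative definite and the point is a local maximum.

local maximum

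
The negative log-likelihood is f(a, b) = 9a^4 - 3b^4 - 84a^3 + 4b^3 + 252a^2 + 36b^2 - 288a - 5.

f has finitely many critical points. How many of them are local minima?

f separates as a function of a plus a function of b, so ∇f=0 decouples.
∂f/∂a = 36(a - 4)(a - 2)(a - 1) = 0 at a ∈ {1, 2, 4}; ∂f/∂b = -12b(b - 3)(b + 2) = 0 at b ∈ {-2, 0, 3}.
The Hessian is diagonal: diag(f_aa, f_bb). Second derivatives: f_aa(1)=108, f_aa(2)=-72, f_aa(4)=216; f_bb(-2)=-120, f_bb(0)=72, f_bb(3)=-180.
Local minima occur where both diagonal entries positive: (1, 0), (4, 0). Count: 2.

2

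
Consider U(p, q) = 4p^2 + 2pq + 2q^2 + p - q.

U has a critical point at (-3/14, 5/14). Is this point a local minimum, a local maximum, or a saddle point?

local minimum

The Hessian of U is constant: H = [[8, 2], [2, 4]].
det(H) = 8·4 − 2² = 28.
det(H) > 0 and tr(H) = 12 > 0, so H is positive definite and the point is a local minimum.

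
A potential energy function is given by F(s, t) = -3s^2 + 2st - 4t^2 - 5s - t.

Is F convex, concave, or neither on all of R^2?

concave

F is quadratic, so its Hessian is the constant matrix H = [[-6, 2], [2, -8]].
det(H) = 44, tr(H) = -14.
det(H) > 0 and tr(H) < 0, so H is negative definite everywhere: concave.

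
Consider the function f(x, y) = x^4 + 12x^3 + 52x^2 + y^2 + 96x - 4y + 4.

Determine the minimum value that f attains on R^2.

f(x,y) separates as P(x) + Q(y) + 4, so its minimum is min P + min Q + 4.
P'(x) = 4(x + 2)(x + 3)(x + 4) vanishes at x ∈ {-4, -3, -2}; Q'(y) = 2y - 4 vanishes at y ∈ {2}.
Local minima of P (where P''>0): P(-4)=-64, P(-2)=-64. Local minima of Q: Q(2)=-4.
So the global minimum of f is P(-4) + Q(2) + 4 = -64 − 4 + 4 = -64, attained at (-4, 2).

-64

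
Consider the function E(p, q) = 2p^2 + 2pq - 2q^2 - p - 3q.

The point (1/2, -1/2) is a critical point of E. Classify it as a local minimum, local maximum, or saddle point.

saddle point

The Hessian of E is constant: H = [[4, 2], [2, -4]].
det(H) = 4·(-4) − 2² = -20.
Since det(H) < 0, H is indefinite and the critical point is a saddle point.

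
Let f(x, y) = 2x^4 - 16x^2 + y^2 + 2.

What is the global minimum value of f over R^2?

-30

f(x,y) separates as P(x) + Q(y) + 2, so its minimum is min P + min Q + 2.
P'(x) = 8x(x - 2)(x + 2) vanishes at x ∈ {-2, 0, 2}; Q'(y) = 2y vanishes at y ∈ {0}.
Local minima of P (where P''>0): P(-2)=-32, P(2)=-32. Local minima of Q: Q(0)=0.
So the global minimum of f is P(-2) + Q(0) + 2 = -32 + 0 + 2 = -30, attained at (-2, 0).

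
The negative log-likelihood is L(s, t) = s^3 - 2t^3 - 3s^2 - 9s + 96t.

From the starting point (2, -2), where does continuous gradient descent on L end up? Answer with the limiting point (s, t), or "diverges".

(3, -4)

L is separable, so gradient descent decouples: s follows -∂L/∂s, t follows -∂L/∂t.
∂L/∂s = 3(s - 3)(s + 1); at s=2 this is -9, so s increases.
∂L/∂t = -6(t - 4)(t + 4); at t=-2 this is 72, so t decreases.
s converges to its nearest critical value 3 (a local min of the s-part); t converges to -4. The iterate converges to (3, -4).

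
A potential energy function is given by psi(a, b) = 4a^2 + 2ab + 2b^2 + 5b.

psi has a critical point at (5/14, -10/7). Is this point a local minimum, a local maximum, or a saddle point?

The Hessian of psi is constant: H = [[8, 2], [2, 4]].
det(H) = 8·4 − 2² = 28.
det(H) > 0 and tr(H) = 12 > 0, so H is positive definite and the point is a local minimum.

local minimum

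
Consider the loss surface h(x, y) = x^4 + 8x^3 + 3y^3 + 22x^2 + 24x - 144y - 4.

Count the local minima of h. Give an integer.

2

h separates as a function of x plus a function of y, so ∇h=0 decouples.
∂h/∂x = 4(x + 1)(x + 2)(x + 3) = 0 at x ∈ {-3, -2, -1}; ∂h/∂y = 9(y - 4)(y + 4) = 0 at y ∈ {-4, 4}.
The Hessian is diagonal: diag(h_xx, h_yy). Second derivatives: h_xx(-3)=8, h_xx(-2)=-4, h_xx(-1)=8; h_yy(-4)=-72, h_yy(4)=72.
Local minima occur where both diagonal entries positive: (-3, 4), (-1, 4). Count: 2.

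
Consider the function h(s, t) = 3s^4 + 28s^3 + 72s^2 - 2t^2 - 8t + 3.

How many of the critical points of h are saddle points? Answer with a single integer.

2

h separates as a function of s plus a function of t, so ∇h=0 decouples.
∂h/∂s = 12s(s + 3)(s + 4) = 0 at s ∈ {-4, -3, 0}; ∂h/∂t = -4(t + 2) = 0 at t ∈ {-2}.
The Hessian is diagonal: diag(h_ss, h_tt). Second derivatives: h_ss(-4)=48, h_ss(-3)=-36, h_ss(0)=144; h_tt(-2)=-4.
Saddle points occur where the two diagonal entries have opposite signs: (-4, -2), (0, -2). Count: 2.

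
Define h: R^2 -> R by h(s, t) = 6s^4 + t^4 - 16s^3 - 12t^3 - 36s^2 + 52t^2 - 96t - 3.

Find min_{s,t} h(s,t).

-337

h(s,t) separates as P(s) + Q(t) − 3, so its minimum is min P + min Q − 3.
P'(s) = 24s(s - 3)(s + 1) vanishes at s ∈ {-1, 0, 3}; Q'(t) = 4(t - 4)(t - 3)(t - 2) vanishes at t ∈ {2, 3, 4}.
Local minima of P (where P''>0): P(-1)=-14, P(3)=-270. Local minima of Q: Q(2)=-64, Q(4)=-64.
So the global minimum of h is P(3) + Q(2) − 3 = -270 − 64 − 3 = -337, attained at (3, 2).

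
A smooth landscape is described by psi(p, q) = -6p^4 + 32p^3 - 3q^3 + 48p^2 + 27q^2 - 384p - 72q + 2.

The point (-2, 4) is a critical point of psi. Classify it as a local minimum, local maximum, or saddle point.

The mixed partial ∂²psi/∂p∂q is 0, so the Hessian at any point is diag(psi_pp, psi_qq) = diag(24(-3p^2 + 8p + 4), 18(-q + 3)).
At (-2, 4): H = diag(-576, -18).
Both eigenvalues are negative, so H is negative definite: a local maximum.

local maximum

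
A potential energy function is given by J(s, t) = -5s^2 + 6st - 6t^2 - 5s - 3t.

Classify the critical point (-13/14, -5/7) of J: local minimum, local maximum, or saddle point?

The Hessian of J is constant: H = [[-10, 6], [6, -12]].
det(H) = (-10)·(-12) − 6² = 84.
det(H) > 0 and tr(H) = -22 < 0, so H is negative definite and the point is a local maximum.

local maximum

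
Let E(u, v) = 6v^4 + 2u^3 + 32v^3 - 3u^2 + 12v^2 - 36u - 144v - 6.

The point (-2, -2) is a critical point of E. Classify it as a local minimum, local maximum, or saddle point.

local maximum

The mixed partial ∂²E/∂u∂v is 0, so the Hessian at any point is diag(E_uu, E_vv) = diag(6(2u - 1), 24(3v^2 + 8v + 1)).
At (-2, -2): H = diag(-30, -72).
Both eigenvalues are negative, so H is negative definite: a local maximum.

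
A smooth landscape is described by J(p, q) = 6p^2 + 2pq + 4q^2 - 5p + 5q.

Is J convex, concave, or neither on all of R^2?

convex

J is quadratic, so its Hessian is the constant matrix H = [[12, 2], [2, 8]].
det(H) = 92, tr(H) = 20.
det(H) > 0 and tr(H) > 0, so H is positive definite everywhere: convex.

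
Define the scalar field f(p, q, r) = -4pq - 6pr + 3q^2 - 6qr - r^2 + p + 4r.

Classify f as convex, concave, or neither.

neither

f is quadratic, so its Hessian is the constant matrix H = [[0, -4, -6], [-4, 6, -6], [-6, -6, -2]].
Leading principal minors: 0, -16, -472.
Neither pattern holds ⇒ H is indefinite ⇒ neither convex nor concave.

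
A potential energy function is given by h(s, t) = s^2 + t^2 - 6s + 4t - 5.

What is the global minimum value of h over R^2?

-18

h(s,t) separates as P(s) + Q(t) − 5, so its minimum is min P + min Q − 5.
P'(s) = 2s - 6 vanishes at s ∈ {3}; Q'(t) = 2(t + 2) vanishes at t ∈ {-2}.
Local minima of P (where P''>0): P(3)=-9. Local minima of Q: Q(-2)=-4.
So the global minimum of h is P(3) + Q(-2) − 5 = -9 − 4 − 5 = -18, attained at (3, -2).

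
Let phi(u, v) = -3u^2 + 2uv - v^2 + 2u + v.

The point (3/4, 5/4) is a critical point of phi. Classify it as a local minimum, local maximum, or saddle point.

The Hessian of phi is constant: H = [[-6, 2], [2, -2]].
det(H) = (-6)·(-2) − 2² = 8.
det(H) > 0 and tr(H) = -8 < 0, so H is negative definite and the point is a local maximum.

local maximum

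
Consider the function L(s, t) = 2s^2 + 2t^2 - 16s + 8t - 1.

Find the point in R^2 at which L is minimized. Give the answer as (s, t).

L(s,t) separates as P(s) + Q(t) − 1, so its minimum is min P + min Q − 1.
P'(s) = 4s - 16 vanishes at s ∈ {4}; Q'(t) = 4(t + 2) vanishes at t ∈ {-2}.
Local minima of P (where P''>0): P(4)=-32. Local minima of Q: Q(-2)=-8.
So the global minimum of L is P(4) + Q(-2) − 1 = -32 − 8 − 1 = -41, attained at (4, -2).

(4, -2)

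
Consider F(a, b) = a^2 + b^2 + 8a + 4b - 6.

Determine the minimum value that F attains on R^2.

-26

F(a,b) separates as P(a) + Q(b) − 6, so its minimum is min P + min Q − 6.
P'(a) = 2a + 8 vanishes at a ∈ {-4}; Q'(b) = 2b + 4 vanishes at b ∈ {-2}.
Local minima of P (where P''>0): P(-4)=-16. Local minima of Q: Q(-2)=-4.
So the global minimum of F is P(-4) + Q(-2) − 6 = -16 − 4 − 6 = -26, attained at (-4, -2).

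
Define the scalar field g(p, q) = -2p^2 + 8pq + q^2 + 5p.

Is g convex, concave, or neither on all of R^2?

g is quadratic, so its Hessian is the constant matrix H = [[-4, 8], [8, 2]].
det(H) = -72, tr(H) = -2.
det(H) < 0, so H is indefinite: neither convex nor concave.

neither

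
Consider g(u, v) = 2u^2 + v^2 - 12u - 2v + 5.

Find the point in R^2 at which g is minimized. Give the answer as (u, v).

(3, 1)

g(u,v) separates as P(u) + Q(v) + 5, so its minimum is min P + min Q + 5.
P'(u) = 4u - 12 vanishes at u ∈ {3}; Q'(v) = 2v - 2 vanishes at v ∈ {1}.
Local minima of P (where P''>0): P(3)=-18. Local minima of Q: Q(1)=-1.
So the global minimum of g is P(3) + Q(1) + 5 = -18 − 1 + 5 = -14, attained at (3, 1).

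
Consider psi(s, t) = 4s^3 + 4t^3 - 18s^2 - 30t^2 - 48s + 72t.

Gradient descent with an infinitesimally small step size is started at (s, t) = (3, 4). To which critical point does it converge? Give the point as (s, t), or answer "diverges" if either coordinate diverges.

(4, 3)

psi is separable, so gradient descent decouples: s follows -∂psi/∂s, t follows -∂psi/∂t.
∂psi/∂s = 12(s - 4)(s + 1); at s=3 this is -48, so s increases.
∂psi/∂t = 12(t - 3)(t - 2); at t=4 this is 24, so t decreases.
s converges to its nearest critical value 4 (a local min of the s-part); t converges to 3. The iterate converges to (4, 3).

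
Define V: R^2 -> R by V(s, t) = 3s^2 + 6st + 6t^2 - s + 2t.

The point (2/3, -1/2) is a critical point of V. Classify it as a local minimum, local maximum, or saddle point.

The Hessian of V is constant: H = [[6, 6], [6, 12]].
det(H) = 6·12 − 6² = 36.
det(H) > 0 and tr(H) = 18 > 0, so H is positive definite and the point is a local minimum.

local minimum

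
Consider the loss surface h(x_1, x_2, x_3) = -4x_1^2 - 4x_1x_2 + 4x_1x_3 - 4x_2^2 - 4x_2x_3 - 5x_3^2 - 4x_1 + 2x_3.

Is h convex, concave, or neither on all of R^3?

concave

h is quadratic, so its Hessian is the constant matrix H = [[-8, -4, 4], [-4, -8, -4], [4, -4, -10]].
Leading principal minors: -8, 48, -96.
Signs alternate −, +, − ⇒ H ≺ 0 ⇒ concave.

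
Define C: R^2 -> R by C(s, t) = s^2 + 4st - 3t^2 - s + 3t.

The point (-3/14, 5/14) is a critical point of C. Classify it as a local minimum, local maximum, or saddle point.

The Hessian of C is constant: H = [[2, 4], [4, -6]].
det(H) = 2·(-6) − 4² = -28.
Since det(H) < 0, H is indefinite and the critical point is a saddle point.

saddle point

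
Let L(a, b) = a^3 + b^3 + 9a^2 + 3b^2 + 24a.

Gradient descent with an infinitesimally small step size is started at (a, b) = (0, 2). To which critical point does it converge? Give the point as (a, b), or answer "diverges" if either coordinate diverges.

L is separable, so gradient descent decouples: a follows -∂L/∂a, b follows -∂L/∂b.
∂L/∂a = 3(a + 2)(a + 4); at a=0 this is 24, so a decreases.
∂L/∂b = 3b(b + 2); at b=2 this is 24, so b decreases.
a converges to its nearest critical value -2 (a local min of the a-part); b converges to 0. The iterate converges to (-2, 0).

(-2, 0)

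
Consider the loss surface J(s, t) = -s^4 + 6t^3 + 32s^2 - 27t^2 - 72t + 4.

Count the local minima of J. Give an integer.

1

J separates as a function of s plus a function of t, so ∇J=0 decouples.
∂J/∂s = -4s(s - 4)(s + 4) = 0 at s ∈ {-4, 0, 4}; ∂J/∂t = 18(t - 4)(t + 1) = 0 at t ∈ {-1, 4}.
The Hessian is diagonal: diag(J_ss, J_tt). Second derivatives: J_ss(-4)=-128, J_ss(0)=64, J_ss(4)=-128; J_tt(-1)=-90, J_tt(4)=90.
Local minima occur where both diagonal entries positive: (0, 4). Count: 1.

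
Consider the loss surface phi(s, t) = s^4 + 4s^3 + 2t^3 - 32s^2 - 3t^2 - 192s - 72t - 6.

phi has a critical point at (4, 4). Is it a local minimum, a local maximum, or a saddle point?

The mixed partial ∂²phi/∂s∂t is 0, so the Hessian at any point is diag(phi_ss, phi_tt) = diag(4(3s^2 + 6s - 16), 6(2t - 1)).
At (4, 4): H = diag(224, 42).
Both eigenvalues are positive, so H is positive definite: a local minimum.

local minimum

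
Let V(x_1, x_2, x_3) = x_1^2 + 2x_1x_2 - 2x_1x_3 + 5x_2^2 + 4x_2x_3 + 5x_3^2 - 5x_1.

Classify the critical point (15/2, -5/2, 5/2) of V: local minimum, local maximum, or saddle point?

The Hessian is constant: H = [[2, 2, -2], [2, 10, 4], [-2, 4, 10]].
Leading principal minors: Δ₁ = 2, Δ₂ = 16, Δ₃ = 56.
All leading minors are positive, so H is positive definite: a local minimum.

local minimum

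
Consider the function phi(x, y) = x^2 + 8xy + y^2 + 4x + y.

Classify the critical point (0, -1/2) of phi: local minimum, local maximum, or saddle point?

saddle point

The Hessian of phi is constant: H = [[2, 8], [8, 2]].
det(H) = 2·2 − 8² = -60.
Since det(H) < 0, H is indefinite and the critical point is a saddle point.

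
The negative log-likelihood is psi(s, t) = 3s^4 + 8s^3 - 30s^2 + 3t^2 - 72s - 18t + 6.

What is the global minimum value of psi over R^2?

psi(s,t) separates as P(s) + Q(t) + 6, so its minimum is min P + min Q + 6.
P'(s) = 12(s - 2)(s + 1)(s + 3) vanishes at s ∈ {-3, -1, 2}; Q'(t) = 6(t - 3) vanishes at t ∈ {3}.
Local minima of P (where P''>0): P(-3)=-27, P(2)=-152. Local minima of Q: Q(3)=-27.
So the global minimum of psi is P(2) + Q(3) + 6 = -152 − 27 + 6 = -173, attained at (2, 3).

-173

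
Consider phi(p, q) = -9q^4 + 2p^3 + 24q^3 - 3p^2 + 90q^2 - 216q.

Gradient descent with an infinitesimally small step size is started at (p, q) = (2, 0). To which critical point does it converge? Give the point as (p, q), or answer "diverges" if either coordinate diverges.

phi is separable, so gradient descent decouples: p follows -∂phi/∂p, q follows -∂phi/∂q.
∂phi/∂p = 6p(p - 1); at p=2 this is 12, so p decreases.
∂phi/∂q = -36(q - 3)(q - 1)(q + 2); at q=0 this is -216, so q increases.
p converges to its nearest critical value 1 (a local min of the p-part); q converges to 1. The iterate converges to (1, 1).

(1, 1)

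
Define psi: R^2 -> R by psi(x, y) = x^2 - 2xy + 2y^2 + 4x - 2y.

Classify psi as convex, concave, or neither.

psi is quadratic, so its Hessian is the constant matrix H = [[2, -2], [-2, 4]].
det(H) = 4, tr(H) = 6.
det(H) > 0 and tr(H) > 0, so H is positive definite everywhere: convex.

convex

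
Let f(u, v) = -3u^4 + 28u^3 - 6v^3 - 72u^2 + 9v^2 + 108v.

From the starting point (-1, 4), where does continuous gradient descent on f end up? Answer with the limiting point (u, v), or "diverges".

f is separable, so gradient descent decouples: u follows -∂f/∂u, v follows -∂f/∂v.
∂f/∂u = -12u(u - 4)(u - 3); at u=-1 this is 240, so u decreases.
∂f/∂v = -18(v - 3)(v + 2); at v=4 this is -108, so v increases.
The u-coordinate has no critical point in that direction and runs off to infinity.

diverges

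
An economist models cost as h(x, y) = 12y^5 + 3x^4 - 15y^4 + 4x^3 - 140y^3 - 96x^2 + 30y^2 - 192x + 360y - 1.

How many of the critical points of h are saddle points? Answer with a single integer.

6

h separates as a function of x plus a function of y, so ∇h=0 decouples.
∂h/∂x = 12(x - 4)(x + 1)(x + 4) = 0 at x ∈ {-4, -1, 4}; ∂h/∂y = 60(y - 3)(y - 1)(y + 1)(y + 2) = 0 at y ∈ {-2, -1, 1, 3}.
The Hessian is diagonal: diag(h_xx, h_yy). Second derivatives: h_xx(-4)=288, h_xx(-1)=-180, h_xx(4)=480; h_yy(-2)=-900, h_yy(-1)=480, h_yy(1)=-720, h_yy(3)=2400.
Saddle points occur where the two diagonal entries have opposite signs: (-4, -2), (-4, 1), (-1, -1), (-1, 3), (4, -2), (4, 1). Count: 6.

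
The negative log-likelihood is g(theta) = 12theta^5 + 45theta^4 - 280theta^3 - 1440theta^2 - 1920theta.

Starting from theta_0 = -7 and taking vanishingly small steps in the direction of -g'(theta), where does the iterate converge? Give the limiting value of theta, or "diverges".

g'(theta) = 60(theta - 4)(theta + 1)(theta + 2)(theta + 4), so g'(-7) = 59400.
Gradient descent moves in the -g' direction, i.e. theta is decreasing.
There is no critical point below theta=-7, and g' keeps the same sign, so the iterate runs off to −∞.

diverges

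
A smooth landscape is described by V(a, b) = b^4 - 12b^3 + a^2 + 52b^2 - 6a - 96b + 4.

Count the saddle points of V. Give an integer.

V separates as a function of a plus a function of b, so ∇V=0 decouples.
∂V/∂a = 2(a - 3) = 0 at a ∈ {3}; ∂V/∂b = 4(b - 4)(b - 3)(b - 2) = 0 at b ∈ {2, 3, 4}.
The Hessian is diagonal: diag(V_aa, V_bb). Second derivatives: V_aa(3)=2; V_bb(2)=8, V_bb(3)=-4, V_bb(4)=8.
Saddle points occur where the two diagonal entries have opposite signs: (3, 3). Count: 1.

1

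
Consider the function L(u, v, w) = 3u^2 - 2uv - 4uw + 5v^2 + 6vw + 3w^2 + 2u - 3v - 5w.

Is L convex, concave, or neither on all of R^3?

convex

L is quadratic, so its Hessian is the constant matrix H = [[6, -2, -4], [-2, 10, 6], [-4, 6, 6]].
Leading principal minors: 6, 56, 56.
All positive ⇒ H ≻ 0 ⇒ convex.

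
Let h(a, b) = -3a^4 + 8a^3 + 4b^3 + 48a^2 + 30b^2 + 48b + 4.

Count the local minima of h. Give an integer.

h separates as a function of a plus a function of b, so ∇h=0 decouples.
∂h/∂a = -12a(a - 4)(a + 2) = 0 at a ∈ {-2, 0, 4}; ∂h/∂b = 12(b + 1)(b + 4) = 0 at b ∈ {-4, -1}.
The Hessian is diagonal: diag(h_aa, h_bb). Second derivatives: h_aa(-2)=-144, h_aa(0)=96, h_aa(4)=-288; h_bb(-4)=-36, h_bb(-1)=36.
Local minima occur where both diagonal entries positive: (0, -1). Count: 1.

1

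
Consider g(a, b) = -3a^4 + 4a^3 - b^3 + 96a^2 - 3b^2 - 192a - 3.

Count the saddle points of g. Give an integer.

g separates as a function of a plus a function of b, so ∇g=0 decouples.
∂g/∂a = -12(a - 4)(a - 1)(a + 4) = 0 at a ∈ {-4, 1, 4}; ∂g/∂b = -3b(b + 2) = 0 at b ∈ {-2, 0}.
The Hessian is diagonal: diag(g_aa, g_bb). Second derivatives: g_aa(-4)=-480, g_aa(1)=180, g_aa(4)=-288; g_bb(-2)=6, g_bb(0)=-6.
Saddle points occur where the two diagonal entries have opposite signs: (-4, -2), (1, 0), (4, -2). Count: 3.

3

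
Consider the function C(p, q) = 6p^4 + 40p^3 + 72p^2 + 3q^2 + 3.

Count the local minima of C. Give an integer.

C separates as a function of p plus a function of q, so ∇C=0 decouples.
∂C/∂p = 24p(p + 2)(p + 3) = 0 at p ∈ {-3, -2, 0}; ∂C/∂q = 6q = 0 at q ∈ {0}.
The Hessian is diagonal: diag(C_pp, C_qq). Second derivatives: C_pp(-3)=72, C_pp(-2)=-48, C_pp(0)=144; C_qq(0)=6.
Local minima occur where both diagonal entries positive: (-3, 0), (0, 0). Count: 2.

2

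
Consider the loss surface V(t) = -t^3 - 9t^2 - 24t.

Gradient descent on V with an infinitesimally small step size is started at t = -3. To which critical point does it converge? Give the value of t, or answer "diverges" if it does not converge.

-4

V'(t) = -3(t + 2)(t + 4), so V'(-3) = 3.
Gradient descent moves in the -V' direction, i.e. t is decreasing.
The nearest critical point in that direction is t = -4, where V'' = 6 > 0 (a local minimum). The iterate converges there.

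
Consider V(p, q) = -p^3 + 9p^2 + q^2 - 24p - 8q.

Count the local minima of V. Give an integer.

1

V separates as a function of p plus a function of q, so ∇V=0 decouples.
∂V/∂p = -3(p - 4)(p - 2) = 0 at p ∈ {2, 4}; ∂V/∂q = 2(q - 4) = 0 at q ∈ {4}.
The Hessian is diagonal: diag(V_pp, V_qq). Second derivatives: V_pp(2)=6, V_pp(4)=-6; V_qq(4)=2.
Local minima occur where both diagonal entries positive: (2, 4). Count: 1.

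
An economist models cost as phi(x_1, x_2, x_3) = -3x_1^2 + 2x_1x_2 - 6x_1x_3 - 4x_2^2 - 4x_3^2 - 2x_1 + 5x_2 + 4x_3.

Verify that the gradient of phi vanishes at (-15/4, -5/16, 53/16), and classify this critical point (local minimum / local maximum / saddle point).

∇phi = (-6x_1 + 2x_2 - 6x_3 - 2, 2x_1 - 8x_2 + 5, -6x_1 - 8x_3 + 4); substituting (-15/4, -5/16, 53/16) gives ∇phi = (0, 0, 0), so (-15/4, -5/16, 53/16) is indeed a critical point.
The Hessian is constant: H = [[-6, 2, -6], [2, -8, 0], [-6, 0, -8]].
Leading principal minors: Δ₁ = -6, Δ₂ = 44, Δ₃ = -64.
The minors alternate sign starting negative (−, +, −), so H is negative definite: a local maximum.

local maximum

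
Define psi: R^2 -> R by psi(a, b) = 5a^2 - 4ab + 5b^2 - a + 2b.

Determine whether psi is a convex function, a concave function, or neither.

convex

psi is quadratic, so its Hessian is the constant matrix H = [[10, -4], [-4, 10]].
det(H) = 84, tr(H) = 20.
det(H) > 0 and tr(H) > 0, so H is positive definite everywhere: convex.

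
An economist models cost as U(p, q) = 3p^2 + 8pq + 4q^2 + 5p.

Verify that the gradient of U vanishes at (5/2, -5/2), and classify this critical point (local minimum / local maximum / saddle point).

∇U = (6p + 8q + 5, 8p + 8q); substituting (5/2, -5/2) gives ∇U = (0, 0), so (5/2, -5/2) is indeed a critical point.
The Hessian of U is constant: H = [[6, 8], [8, 8]].
det(H) = 6·8 − 8² = -16.
Since det(H) < 0, H is indefinite and the critical point is a saddle point.

saddle point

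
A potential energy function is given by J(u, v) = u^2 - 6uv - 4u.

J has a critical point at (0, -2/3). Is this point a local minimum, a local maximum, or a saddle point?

saddle point

The Hessian of J is constant: H = [[2, -6], [-6, 0]].
det(H) = 2·0 − (-6)² = -36.
Since det(H) < 0, H is indefinite and the critical point is a saddle point.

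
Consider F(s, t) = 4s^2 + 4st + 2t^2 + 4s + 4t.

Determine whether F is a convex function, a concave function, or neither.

F is quadratic, so its Hessian is the constant matrix H = [[8, 4], [4, 4]].
det(H) = 16, tr(H) = 12.
det(H) > 0 and tr(H) > 0, so H is positive definite everywhere: convex.

convex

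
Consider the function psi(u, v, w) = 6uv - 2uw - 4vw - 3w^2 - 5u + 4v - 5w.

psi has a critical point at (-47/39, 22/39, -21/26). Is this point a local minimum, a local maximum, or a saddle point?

The Hessian is constant: H = [[0, 6, -2], [6, 0, -4], [-2, -4, -6]].
Leading principal minors: Δ₁ = 0, Δ₂ = -36, Δ₃ = 312.
The minors fit neither the all-positive nor the alternating-sign pattern, so H is indefinite: a saddle point.

saddle point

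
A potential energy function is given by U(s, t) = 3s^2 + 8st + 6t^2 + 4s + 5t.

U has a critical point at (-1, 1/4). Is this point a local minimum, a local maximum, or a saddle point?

The Hessian of U is constant: H = [[6, 8], [8, 12]].
det(H) = 6·12 − 8² = 8.
det(H) > 0 and tr(H) = 18 > 0, so H is positive definite and the point is a local minimum.

local minimum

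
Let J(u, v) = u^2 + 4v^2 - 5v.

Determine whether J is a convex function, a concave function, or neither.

convex

J is quadratic, so its Hessian is the constant matrix H = [[2, 0], [0, 8]].
det(H) = 16, tr(H) = 10.
det(H) > 0 and tr(H) > 0, so H is positive definite everywhere: convex.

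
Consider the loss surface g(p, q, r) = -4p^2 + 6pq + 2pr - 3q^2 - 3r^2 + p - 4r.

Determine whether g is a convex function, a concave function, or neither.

concave

g is quadratic, so its Hessian is the constant matrix H = [[-8, 6, 2], [6, -6, 0], [2, 0, -6]].
Leading principal minors: -8, 12, -48.
Signs alternate −, +, − ⇒ H ≺ 0 ⇒ concave.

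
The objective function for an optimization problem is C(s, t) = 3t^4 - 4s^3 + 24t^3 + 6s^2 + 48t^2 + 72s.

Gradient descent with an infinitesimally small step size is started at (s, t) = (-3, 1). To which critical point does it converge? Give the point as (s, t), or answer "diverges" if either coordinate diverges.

C is separable, so gradient descent decouples: s follows -∂C/∂s, t follows -∂C/∂t.
∂C/∂s = -12(s - 3)(s + 2); at s=-3 this is -72, so s increases.
∂C/∂t = 12t(t + 2)(t + 4); at t=1 this is 180, so t decreases.
s converges to its nearest critical value -2 (a local min of the s-part); t converges to 0. The iterate converges to (-2, 0).

(-2, 0)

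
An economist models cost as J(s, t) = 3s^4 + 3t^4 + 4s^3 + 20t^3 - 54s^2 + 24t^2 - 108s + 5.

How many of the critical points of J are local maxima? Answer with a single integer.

1

J separates as a function of s plus a function of t, so ∇J=0 decouples.
∂J/∂s = 12(s - 3)(s + 1)(s + 3) = 0 at s ∈ {-3, -1, 3}; ∂J/∂t = 12t(t + 1)(t + 4) = 0 at t ∈ {-4, -1, 0}.
The Hessian is diagonal: diag(J_ss, J_tt). Second derivatives: J_ss(-3)=144, J_ss(-1)=-96, J_ss(3)=288; J_tt(-4)=144, J_tt(-1)=-36, J_tt(0)=48.
Local maxima occur where both diagonal entries negative: (-1, -1). Count: 1.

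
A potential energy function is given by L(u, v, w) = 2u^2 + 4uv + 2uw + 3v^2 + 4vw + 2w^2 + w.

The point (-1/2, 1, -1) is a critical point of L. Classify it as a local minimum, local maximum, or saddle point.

The Hessian is constant: H = [[4, 4, 2], [4, 6, 4], [2, 4, 4]].
Leading principal minors: Δ₁ = 4, Δ₂ = 8, Δ₃ = 8.
All leading minors are positive, so H is positive definite: a local minimum.

local minimum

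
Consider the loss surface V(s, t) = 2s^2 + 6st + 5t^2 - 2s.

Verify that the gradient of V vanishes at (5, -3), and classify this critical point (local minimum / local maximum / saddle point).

local minimum

∇V = (4s + 6t - 2, 6s + 10t); substituting (5, -3) gives ∇V = (0, 0), so (5, -3) is indeed a critical point.
The Hessian of V is constant: H = [[4, 6], [6, 10]].
det(H) = 4·10 − 6² = 4.
det(H) > 0 and tr(H) = 14 > 0, so H is positive definite and the point is a local minimum.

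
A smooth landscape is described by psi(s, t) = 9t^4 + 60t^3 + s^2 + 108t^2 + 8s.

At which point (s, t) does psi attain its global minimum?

psi(s,t) separates as P(s) + Q(t), so its minimum is min P + min Q.
P'(s) = 2s + 8 vanishes at s ∈ {-4}; Q'(t) = 36t(t + 2)(t + 3) vanishes at t ∈ {-3, -2, 0}.
Local minima of P (where P''>0): P(-4)=-16. Local minima of Q: Q(-3)=81, Q(0)=0.
So the global minimum of psi is P(-4) + Q(0) = -16 + 0 = -16, attained at (-4, 0).

(-4, 0)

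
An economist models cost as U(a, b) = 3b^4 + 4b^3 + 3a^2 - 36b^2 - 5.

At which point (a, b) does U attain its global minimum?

(0, -3)

U(a,b) separates as P(a) + Q(b) − 5, so its minimum is min P + min Q − 5.
P'(a) = 6a vanishes at a ∈ {0}; Q'(b) = 12b(b - 2)(b + 3) vanishes at b ∈ {-3, 0, 2}.
Local minima of P (where P''>0): P(0)=0. Local minima of Q: Q(-3)=-189, Q(2)=-64.
So the global minimum of U is P(0) + Q(-3) − 5 = 0 − 189 − 5 = -194, attained at (0, -3).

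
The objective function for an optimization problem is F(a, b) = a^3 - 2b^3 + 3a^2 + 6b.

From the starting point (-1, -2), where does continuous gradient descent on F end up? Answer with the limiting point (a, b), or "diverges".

(0, -1)

F is separable, so gradient descent decouples: a follows -∂F/∂a, b follows -∂F/∂b.
∂F/∂a = 3a(a + 2); at a=-1 this is -3, so a increases.
∂F/∂b = -6(b - 1)(b + 1); at b=-2 this is -18, so b increases.
a converges to its nearest critical value 0 (a local min of the a-part); b converges to -1. The iterate converges to (0, -1).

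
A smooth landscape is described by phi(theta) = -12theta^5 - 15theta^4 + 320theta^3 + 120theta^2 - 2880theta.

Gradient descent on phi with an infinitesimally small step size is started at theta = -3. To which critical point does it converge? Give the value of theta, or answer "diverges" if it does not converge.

-4

phi'(theta) = -60(theta - 3)(theta - 2)(theta + 2)(theta + 4), so phi'(-3) = 1800.
Gradient descent moves in the -phi' direction, i.e. theta is decreasing.
The nearest critical point in that direction is theta = -4, where phi'' = 5040 > 0 (a local minimum). The iterate converges there.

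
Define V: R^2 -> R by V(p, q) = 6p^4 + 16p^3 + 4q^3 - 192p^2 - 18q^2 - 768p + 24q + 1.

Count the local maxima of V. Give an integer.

V separates as a function of p plus a function of q, so ∇V=0 decouples.
∂V/∂p = 24(p - 4)(p + 2)(p + 4) = 0 at p ∈ {-4, -2, 4}; ∂V/∂q = 12(q - 2)(q - 1) = 0 at q ∈ {1, 2}.
The Hessian is diagonal: diag(V_pp, V_qq). Second derivatives: V_pp(-4)=384, V_pp(-2)=-288, V_pp(4)=1152; V_qq(1)=-12, V_qq(2)=12.
Local maxima occur where both diagonal entries negative: (-2, 1). Count: 1.

1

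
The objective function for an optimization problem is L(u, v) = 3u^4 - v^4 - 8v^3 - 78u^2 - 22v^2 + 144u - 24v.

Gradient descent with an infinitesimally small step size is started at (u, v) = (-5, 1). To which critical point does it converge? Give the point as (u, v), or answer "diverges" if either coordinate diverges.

diverges

L is separable, so gradient descent decouples: u follows -∂L/∂u, v follows -∂L/∂v.
∂L/∂u = 12(u - 3)(u - 1)(u + 4); at u=-5 this is -576, so u increases.
∂L/∂v = -4(v + 1)(v + 2)(v + 3); at v=1 this is -96, so v increases.
The v-coordinate has no critical point in that direction and runs off to infinity.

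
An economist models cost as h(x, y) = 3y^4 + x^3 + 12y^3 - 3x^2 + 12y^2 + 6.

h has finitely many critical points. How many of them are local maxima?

1

h separates as a function of x plus a function of y, so ∇h=0 decouples.
∂h/∂x = 3x(x - 2) = 0 at x ∈ {0, 2}; ∂h/∂y = 12y(y + 1)(y + 2) = 0 at y ∈ {-2, -1, 0}.
The Hessian is diagonal: diag(h_xx, h_yy). Second derivatives: h_xx(0)=-6, h_xx(2)=6; h_yy(-2)=24, h_yy(-1)=-12, h_yy(0)=24.
Local maxima occur where both diagonal entries negative: (0, -1). Count: 1.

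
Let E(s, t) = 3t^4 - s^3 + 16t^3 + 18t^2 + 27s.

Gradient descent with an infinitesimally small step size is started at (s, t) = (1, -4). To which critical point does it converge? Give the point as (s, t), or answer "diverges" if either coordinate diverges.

(-3, -3)

E is separable, so gradient descent decouples: s follows -∂E/∂s, t follows -∂E/∂t.
∂E/∂s = -3(s - 3)(s + 3); at s=1 this is 24, so s decreases.
∂E/∂t = 12t(t + 1)(t + 3); at t=-4 this is -144, so t increases.
s converges to its nearest critical value -3 (a local min of the s-part); t converges to -3. The iterate converges to (-3, -3).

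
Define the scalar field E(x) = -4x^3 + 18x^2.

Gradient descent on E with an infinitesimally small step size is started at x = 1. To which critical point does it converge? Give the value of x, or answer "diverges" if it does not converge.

E'(x) = -12x(x - 3), so E'(1) = 24.
Gradient descent moves in the -E' direction, i.e. x is decreasing.
The nearest critical point in that direction is x = 0, where E'' = 36 > 0 (a local minimum). The iterate converges there.

0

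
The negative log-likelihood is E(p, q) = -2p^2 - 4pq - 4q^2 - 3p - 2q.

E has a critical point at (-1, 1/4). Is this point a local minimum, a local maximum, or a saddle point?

local maximum

The Hessian of E is constant: H = [[-4, -4], [-4, -8]].
det(H) = (-4)·(-8) − (-4)² = 16.
det(H) > 0 and tr(H) = -12 < 0, so H is negative definite and the point is a local maximum.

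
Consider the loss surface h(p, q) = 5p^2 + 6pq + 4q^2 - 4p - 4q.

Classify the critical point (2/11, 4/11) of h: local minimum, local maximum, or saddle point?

The Hessian of h is constant: H = [[10, 6], [6, 8]].
det(H) = 10·8 − 6² = 44.
det(H) > 0 and tr(H) = 18 > 0, so H is positive definite and the point is a local minimum.

local minimum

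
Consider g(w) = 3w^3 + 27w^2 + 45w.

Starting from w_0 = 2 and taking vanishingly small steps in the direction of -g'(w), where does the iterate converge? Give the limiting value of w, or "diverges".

-1

g'(w) = 9(w + 1)(w + 5), so g'(2) = 189.
Gradient descent moves in the -g' direction, i.e. w is decreasing.
The nearest critical point in that direction is w = -1, where g'' = 36 > 0 (a local minimum). The iterate converges there.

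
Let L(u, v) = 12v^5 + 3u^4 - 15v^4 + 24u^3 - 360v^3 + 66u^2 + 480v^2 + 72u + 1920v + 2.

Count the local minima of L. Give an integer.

L separates as a function of u plus a function of v, so ∇L=0 decouples.
∂L/∂u = 12(u + 1)(u + 2)(u + 3) = 0 at u ∈ {-3, -2, -1}; ∂L/∂v = 60(v - 4)(v - 2)(v + 1)(v + 4) = 0 at v ∈ {-4, -1, 2, 4}.
The Hessian is diagonal: diag(L_uu, L_vv). Second derivatives: L_uu(-3)=24, L_uu(-2)=-12, L_uu(-1)=24; L_vv(-4)=-8640, L_vv(-1)=2700, L_vv(2)=-2160, L_vv(4)=4800.
Local minima occur where both diagonal entries positive: (-3, -1), (-3, 4), (-1, -1), (-1, 4). Count: 4.

4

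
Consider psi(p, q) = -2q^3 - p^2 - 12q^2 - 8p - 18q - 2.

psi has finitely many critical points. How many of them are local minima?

0

psi separates as a function of p plus a function of q, so ∇psi=0 decouples.
∂psi/∂p = -2(p + 4) = 0 at p ∈ {-4}; ∂psi/∂q = -6(q + 1)(q + 3) = 0 at q ∈ {-3, -1}.
The Hessian is diagonal: diag(psi_pp, psi_qq). Second derivatives: psi_pp(-4)=-2; psi_qq(-3)=12, psi_qq(-1)=-12.
Local minima occur where both diagonal entries positive: none. Count: 0.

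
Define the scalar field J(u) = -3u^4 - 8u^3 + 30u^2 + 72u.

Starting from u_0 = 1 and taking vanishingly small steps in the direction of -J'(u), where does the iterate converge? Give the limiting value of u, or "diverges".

J'(u) = -12(u - 2)(u + 1)(u + 3), so J'(1) = 96.
Gradient descent moves in the -J' direction, i.e. u is decreasing.
The nearest critical point in that direction is u = -1, where J'' = 72 > 0 (a local minimum). The iterate converges there.

-1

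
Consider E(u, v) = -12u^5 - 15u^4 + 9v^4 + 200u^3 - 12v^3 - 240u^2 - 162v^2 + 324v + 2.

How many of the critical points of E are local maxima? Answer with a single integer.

2

E separates as a function of u plus a function of v, so ∇E=0 decouples.
∂E/∂u = -60u(u - 2)(u - 1)(u + 4) = 0 at u ∈ {-4, 0, 1, 2}; ∂E/∂v = 36(v - 3)(v - 1)(v + 3) = 0 at v ∈ {-3, 1, 3}.
The Hessian is diagonal: diag(E_uu, E_vv). Second derivatives: E_uu(-4)=7200, E_uu(0)=-480, E_uu(1)=300, E_uu(2)=-720; E_vv(-3)=864, E_vv(1)=-288, E_vv(3)=432.
Local maxima occur where both diagonal entries negative: (0, 1), (2, 1). Count: 2.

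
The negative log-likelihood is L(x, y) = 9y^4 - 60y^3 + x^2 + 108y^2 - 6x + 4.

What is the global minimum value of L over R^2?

L(x,y) separates as P(x) + Q(y) + 4, so its minimum is min P + min Q + 4.
P'(x) = 2x - 6 vanishes at x ∈ {3}; Q'(y) = 36y(y - 3)(y - 2) vanishes at y ∈ {0, 2, 3}.
Local minima of P (where P''>0): P(3)=-9. Local minima of Q: Q(0)=0, Q(3)=81.
So the global minimum of L is P(3) + Q(0) + 4 = -9 + 0 + 4 = -5, attained at (3, 0).

-5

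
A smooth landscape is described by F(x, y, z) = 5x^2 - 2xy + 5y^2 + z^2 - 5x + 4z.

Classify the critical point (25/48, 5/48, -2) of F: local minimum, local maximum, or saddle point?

local minimum

The Hessian is constant: H = [[10, -2, 0], [-2, 10, 0], [0, 0, 2]].
Leading principal minors: Δ₁ = 10, Δ₂ = 96, Δ₃ = 192.
All leading minors are positive, so H is positive definite: a local minimum.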